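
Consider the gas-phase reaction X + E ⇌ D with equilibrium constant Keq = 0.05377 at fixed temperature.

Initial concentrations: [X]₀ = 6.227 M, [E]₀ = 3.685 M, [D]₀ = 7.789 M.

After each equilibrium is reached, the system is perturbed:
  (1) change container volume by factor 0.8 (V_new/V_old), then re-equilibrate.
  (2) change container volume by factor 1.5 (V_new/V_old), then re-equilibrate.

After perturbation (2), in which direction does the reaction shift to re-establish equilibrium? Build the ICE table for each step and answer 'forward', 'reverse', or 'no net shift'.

Q₀ = 0.3394 vs Keq = 0.05377 ⇒ Q>K, reverse
Step 1:
                   X          E          D
  Initial      6.227      3.685      7.789
  Change       3.776      3.776     -3.776
  Equil           10      7.461      4.013
  solve Keq expr → x = -3.776; check Q = 0.05377
Then change container volume by factor 0.8 (V_new/V_old).
Step 2:
                   X          E          D
  Initial       12.5      9.326      5.016
  Change     -0.5854    -0.5854     0.5854
  Equil        11.92      8.741      5.602
  solve Keq expr → x = 0.5854; check Q = 0.05377
Then change container volume by factor 1.5 (V_new/V_old).
Step 3:
                   X          E          D
  Initial      7.946      5.827      3.734
  Change         0.7        0.7       -0.7
  Equil        8.646      6.527      3.034
  solve Keq expr → x = -0.7; check Q = 0.05377

Direction: reverse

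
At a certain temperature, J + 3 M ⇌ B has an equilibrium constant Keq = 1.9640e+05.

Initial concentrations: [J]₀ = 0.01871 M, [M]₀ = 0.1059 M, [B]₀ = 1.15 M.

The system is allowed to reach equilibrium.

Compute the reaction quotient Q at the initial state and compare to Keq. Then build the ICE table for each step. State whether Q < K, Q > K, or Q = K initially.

Q₀ = 5.1753e+04 vs Keq = 1.9640e+05 ⇒ Q<K, forward
Step 1:
                   J          M          B
  Initial    0.01871     0.1059       1.15
  Change    -0.00799   -0.02397    0.00799
  Equil      0.01072    0.08193      1.158
  solve Keq expr → x = 0.00799; check Q = 1.9640e+05

Q₀ = 5.1753e+04; Q < K (proceeds forward)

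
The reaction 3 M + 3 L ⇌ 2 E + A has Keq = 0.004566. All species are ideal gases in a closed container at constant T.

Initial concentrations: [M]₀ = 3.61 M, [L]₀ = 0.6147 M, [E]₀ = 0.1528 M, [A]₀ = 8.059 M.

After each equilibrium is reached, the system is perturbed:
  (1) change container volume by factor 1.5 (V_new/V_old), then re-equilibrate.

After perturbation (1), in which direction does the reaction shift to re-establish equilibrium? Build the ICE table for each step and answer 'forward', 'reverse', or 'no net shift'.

Direction: reverse

Q₀ = 0.01722 vs Keq = 0.004566 ⇒ Q>K, reverse
Step 1:
                    M           L           E           A
  init           3.61      0.6147      0.1528       8.059
  Δ           0.08175     0.08175     -0.0545    -0.02725
  eq            3.692      0.6965      0.0983       8.032
  solve Keq expr → x = -0.02725; check Q = 0.004566
Then change container volume by factor 1.5 (V_new/V_old).
Step 2:
                    M           L           E           A
  init          2.461      0.4643     0.06553       5.354
  Δ           0.03687     0.03687    -0.02458    -0.01229
  eq            2.498      0.5012     0.04095       5.342
  solve Keq expr → x = -0.01229; check Q = 0.004566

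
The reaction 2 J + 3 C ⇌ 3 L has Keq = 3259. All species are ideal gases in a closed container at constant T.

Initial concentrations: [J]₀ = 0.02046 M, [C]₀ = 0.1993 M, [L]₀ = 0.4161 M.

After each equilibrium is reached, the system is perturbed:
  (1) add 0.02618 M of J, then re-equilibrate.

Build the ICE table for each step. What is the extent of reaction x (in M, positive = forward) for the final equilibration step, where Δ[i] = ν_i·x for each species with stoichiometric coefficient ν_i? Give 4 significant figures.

x = 0.007645 M

Q₀ = 2.1740e+04 vs Keq = 3259 ⇒ Q>K, reverse
Step 1:
                    J           C           L
  Initial     0.02046      0.1993      0.4161
  Change      0.01864     0.02796    -0.02796
  Equil        0.0391      0.2273      0.3881
  solve Keq expr → x = -0.009319; check Q = 3259
Then add 0.02618 M of J.
Step 2:
                    J           C           L
  Initial     0.06528      0.2273      0.3881
  Change     -0.01529    -0.02294     0.02294
  Equil       0.04999      0.2043      0.4111
  solve Keq expr → x = 0.007645; check Q = 3259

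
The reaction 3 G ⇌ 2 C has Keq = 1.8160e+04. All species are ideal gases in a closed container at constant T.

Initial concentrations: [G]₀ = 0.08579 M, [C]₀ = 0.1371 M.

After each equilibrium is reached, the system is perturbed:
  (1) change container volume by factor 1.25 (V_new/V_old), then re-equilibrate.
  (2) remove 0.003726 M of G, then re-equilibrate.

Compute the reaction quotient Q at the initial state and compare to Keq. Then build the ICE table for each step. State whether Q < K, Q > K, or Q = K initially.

Q₀ = 29.77; Q < K (proceeds forward)

Q₀ = 29.77 vs Keq = 1.8160e+04 ⇒ Q<K, forward
Step 1:
                   G          C
  init       0.08579     0.1371
  Δ         -0.07339    0.04893
  eq          0.0124      0.186
  solve Keq expr → x = 0.02446; check Q = 1.8160e+04
Then change container volume by factor 1.25 (V_new/V_old).
Step 2:
                   G          C
  init      0.009918     0.1488
  Δ       7.4217e-04 -4.9478e-04
  eq         0.01066     0.1483
  solve Keq expr → x = -2.4739e-04; check Q = 1.8160e+04
Then remove 0.003726 M of G.
Step 3:
                   G          C
  init      0.006934     0.1483
  Δ          0.00361  -0.002407
  eq         0.01054     0.1459
  solve Keq expr → x = -0.001203; check Q = 1.8160e+04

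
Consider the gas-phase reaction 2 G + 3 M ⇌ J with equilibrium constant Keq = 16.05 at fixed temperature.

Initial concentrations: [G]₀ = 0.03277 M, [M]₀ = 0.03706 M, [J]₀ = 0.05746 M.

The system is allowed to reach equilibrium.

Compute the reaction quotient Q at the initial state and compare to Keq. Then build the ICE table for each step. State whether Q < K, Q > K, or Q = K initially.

Q₀ = 1.0512e+06; Q > K (proceeds reverse)

Q₀ = 1.0512e+06 vs Keq = 16.05 ⇒ Q>K, reverse
Step 1:
                  G         M         J
  Initial   0.03277   0.03706   0.05746
  Change     0.1096    0.1644   -0.0548
  Equil      0.1424    0.2015   0.00266
  solve Keq expr → x = -0.0548; check Q = 16.05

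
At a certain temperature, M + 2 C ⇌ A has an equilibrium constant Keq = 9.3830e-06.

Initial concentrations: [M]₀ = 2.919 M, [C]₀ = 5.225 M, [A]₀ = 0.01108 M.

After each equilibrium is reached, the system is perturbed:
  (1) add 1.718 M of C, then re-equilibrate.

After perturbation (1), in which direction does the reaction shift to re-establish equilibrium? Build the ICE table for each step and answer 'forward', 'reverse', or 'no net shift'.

Q₀ = 1.3904e-04 vs Keq = 9.3830e-06 ⇒ Q>K, reverse
Step 1:
                  M         C         A
  Initial     2.919     5.225   0.01108
  Change    0.01032   0.02065  -0.01032
  Equil       2.929     5.246 7.5632e-04
  solve Keq expr → x = -0.01032; check Q = 9.3830e-06
Then add 1.718 M of C.
Step 2:
                  M         C         A
  Initial     2.929     6.964 7.5632e-04
  Change  -5.7583e-04 -0.001152 5.7583e-04
  Equil       2.929     6.962  0.001332
  solve Keq expr → x = 5.7583e-04; check Q = 9.3830e-06

Direction: forward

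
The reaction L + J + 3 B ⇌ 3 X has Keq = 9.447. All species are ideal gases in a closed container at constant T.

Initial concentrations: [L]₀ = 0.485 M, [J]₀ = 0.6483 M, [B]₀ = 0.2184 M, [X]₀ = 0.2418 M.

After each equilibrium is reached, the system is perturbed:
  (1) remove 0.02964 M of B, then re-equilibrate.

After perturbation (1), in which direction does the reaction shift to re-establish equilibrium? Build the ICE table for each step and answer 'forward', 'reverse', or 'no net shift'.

Q₀ = 4.316 vs Keq = 9.447 ⇒ Q<K, forward
Step 1:
                    L           J           B           X
  init          0.485      0.6483      0.2184      0.2418
  Δ         -0.009441   -0.009441    -0.02832     0.02832
  eq           0.4756      0.6389      0.1901      0.2701
  solve Keq expr → x = 0.009441; check Q = 9.447
Then remove 0.02964 M of B.
Step 2:
                    L           J           B           X
  init         0.4756      0.6389      0.1604      0.2701
  Δ          0.005564    0.005564     0.01669    -0.01669
  eq           0.4811      0.6444      0.1771      0.2534
  solve Keq expr → x = -0.005564; check Q = 9.447

Direction: reverse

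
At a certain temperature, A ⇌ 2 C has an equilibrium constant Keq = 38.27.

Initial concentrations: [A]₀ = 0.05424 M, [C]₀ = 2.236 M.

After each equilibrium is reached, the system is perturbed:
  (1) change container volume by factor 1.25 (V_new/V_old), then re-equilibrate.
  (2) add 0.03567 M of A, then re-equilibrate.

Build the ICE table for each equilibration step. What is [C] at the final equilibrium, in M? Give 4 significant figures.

Q₀ = 92.18 vs Keq = 38.27 ⇒ Q>K, reverse
Step 1:
                    A           C
  Initial     0.05424       2.236
  Change      0.06226     -0.1245
  Equil        0.1165       2.111
  solve Keq expr → x = -0.06226; check Q = 38.27
Then change container volume by factor 1.25 (V_new/V_old).
Step 2:
                    A           C
  Initial      0.0932       1.689
  Change     -0.01582     0.03164
  Equil       0.07738       1.721
  solve Keq expr → x = 0.01582; check Q = 38.27
Then add 0.03567 M of A.
Step 3:
                    A           C
  Initial       0.113       1.721
  Change     -0.03015      0.0603
  Equil        0.0829       1.781
  solve Keq expr → x = 0.03015; check Q = 38.27

[C]_eq = 1.781 M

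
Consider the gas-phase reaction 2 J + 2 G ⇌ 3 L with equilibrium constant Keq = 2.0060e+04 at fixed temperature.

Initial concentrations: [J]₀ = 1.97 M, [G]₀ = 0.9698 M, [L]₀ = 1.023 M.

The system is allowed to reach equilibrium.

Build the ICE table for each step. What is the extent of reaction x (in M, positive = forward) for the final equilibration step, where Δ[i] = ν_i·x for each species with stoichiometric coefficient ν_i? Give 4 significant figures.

x = 0.4718 M

Q₀ = 0.2933 vs Keq = 2.0060e+04 ⇒ Q<K, forward
Step 1:
                  J         G         L
  init         1.97    0.9698     1.023
  Δ         -0.9436   -0.9436     1.415
  eq          1.026   0.02619     2.438
  solve Keq expr → x = 0.4718; check Q = 2.0060e+04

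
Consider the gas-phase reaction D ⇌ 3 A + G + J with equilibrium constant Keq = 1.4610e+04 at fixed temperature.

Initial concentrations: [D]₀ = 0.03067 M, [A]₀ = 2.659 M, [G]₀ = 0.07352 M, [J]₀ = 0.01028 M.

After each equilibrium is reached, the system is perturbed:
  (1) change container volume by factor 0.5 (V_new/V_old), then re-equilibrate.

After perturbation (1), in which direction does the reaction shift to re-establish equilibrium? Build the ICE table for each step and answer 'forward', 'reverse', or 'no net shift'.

Q₀ = 0.4633 vs Keq = 1.4610e+04 ⇒ Q<K, forward
Step 1:
                  D         A         G         J
  Initial   0.03067     2.659   0.07352   0.01028
  Change   -0.03066   0.09199   0.03066   0.03066
  Equil   6.0787e-06     2.751    0.1042   0.04094
  solve Keq expr → x = 0.03066; check Q = 1.4610e+04
Then change container volume by factor 0.5 (V_new/V_old).
Step 2:
                  D         A         G         J
  Initial 1.2157e-05     5.502    0.2084   0.08189
  Change  1.8170e-04 -5.4510e-04 -1.8170e-04 -1.8170e-04
  Equil   1.9386e-04     5.501    0.2082   0.08171
  solve Keq expr → x = -1.8170e-04; check Q = 1.4610e+04

Direction: reverse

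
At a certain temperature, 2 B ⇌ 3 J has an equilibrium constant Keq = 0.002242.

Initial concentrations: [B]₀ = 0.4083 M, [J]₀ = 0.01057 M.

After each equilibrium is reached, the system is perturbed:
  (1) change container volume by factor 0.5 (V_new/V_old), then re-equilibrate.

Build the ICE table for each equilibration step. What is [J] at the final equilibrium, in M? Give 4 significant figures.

Q₀ = 7.0838e-06 vs Keq = 0.002242 ⇒ Q<K, forward
Step 1:
                  B         J
  I          0.4083   0.01057
  C        -0.03795   0.05693
  E          0.3703    0.0675
  solve Keq expr → x = 0.01898; check Q = 0.002242
Then change container volume by factor 0.5 (V_new/V_old).
Step 2:
                  B         J
  I          0.7407     0.135
  C         0.01745  -0.02617
  E          0.7581    0.1088
  solve Keq expr → x = -0.008724; check Q = 0.002242

[J]_eq = 0.1088 M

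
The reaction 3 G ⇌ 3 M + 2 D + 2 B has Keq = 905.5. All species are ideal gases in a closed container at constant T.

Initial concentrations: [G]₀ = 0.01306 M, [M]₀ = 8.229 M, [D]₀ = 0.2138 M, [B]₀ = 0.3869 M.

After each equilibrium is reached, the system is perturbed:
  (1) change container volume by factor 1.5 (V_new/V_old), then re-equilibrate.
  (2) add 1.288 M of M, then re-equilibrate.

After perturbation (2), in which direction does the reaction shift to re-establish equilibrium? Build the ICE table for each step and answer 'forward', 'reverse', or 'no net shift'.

Direction: reverse

Q₀ = 1.7117e+06 vs Keq = 905.5 ⇒ Q>K, reverse
Step 1:
                    G           M           D           B
  init        0.01306       8.229      0.2138      0.3869
  Δ            0.0977     -0.0977    -0.06513    -0.06513
  eq           0.1108       8.131      0.1487      0.3218
  solve Keq expr → x = -0.03257; check Q = 905.5
Then change container volume by factor 1.5 (V_new/V_old).
Step 2:
                    G           M           D           B
  init        0.07384       5.421     0.09911      0.2145
  Δ          -0.02382     0.02382     0.01588     0.01588
  eq          0.05002       5.445       0.115      0.2304
  solve Keq expr → x = 0.007941; check Q = 905.5
Then add 1.288 M of M.
Step 3:
                    G           M           D           B
  init        0.05002       6.733       0.115      0.2304
  Δ          0.008664   -0.008664   -0.005776   -0.005776
  eq          0.05868       6.724      0.1092      0.2246
  solve Keq expr → x = -0.002888; check Q = 905.5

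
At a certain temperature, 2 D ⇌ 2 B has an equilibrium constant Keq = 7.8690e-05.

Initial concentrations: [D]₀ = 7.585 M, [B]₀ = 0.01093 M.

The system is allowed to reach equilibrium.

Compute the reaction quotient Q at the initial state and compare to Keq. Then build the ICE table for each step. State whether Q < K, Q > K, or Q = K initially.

Q₀ = 2.0765e-06; Q < K (proceeds forward)

Q₀ = 2.0765e-06 vs Keq = 7.8690e-05 ⇒ Q<K, forward
Step 1:
                    D           B
  I             7.585     0.01093
  C          -0.05586     0.05586
  E             7.529     0.06679
  solve Keq expr → x = 0.02793; check Q = 7.8690e-05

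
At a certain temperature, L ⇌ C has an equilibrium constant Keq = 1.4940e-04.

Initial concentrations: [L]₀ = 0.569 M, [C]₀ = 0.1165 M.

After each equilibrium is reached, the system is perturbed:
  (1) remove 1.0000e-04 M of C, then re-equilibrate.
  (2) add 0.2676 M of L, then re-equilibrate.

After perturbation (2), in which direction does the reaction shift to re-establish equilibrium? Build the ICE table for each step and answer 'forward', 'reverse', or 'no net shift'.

Q₀ = 0.2047 vs Keq = 1.4940e-04 ⇒ Q>K, reverse
Step 1:
                   L          C
  init         0.569     0.1165
  Δ           0.1164    -0.1164
  eq          0.6854 1.0240e-04
  solve Keq expr → x = -0.1164; check Q = 1.4940e-04
Then remove 1.0000e-04 M of C.
Step 2:
                   L          C
  init        0.6854 2.3984e-06
  Δ       -9.9985e-05 9.9985e-05
  eq          0.6853 1.0238e-04
  solve Keq expr → x = 9.9985e-05; check Q = 1.4940e-04
Then add 0.2676 M of L.
Step 3:
                   L          C
  init        0.9529 1.0238e-04
  Δ       -3.9973e-05 3.9973e-05
  eq          0.9529 1.4236e-04
  solve Keq expr → x = 3.9973e-05; check Q = 1.4940e-04

Direction: forward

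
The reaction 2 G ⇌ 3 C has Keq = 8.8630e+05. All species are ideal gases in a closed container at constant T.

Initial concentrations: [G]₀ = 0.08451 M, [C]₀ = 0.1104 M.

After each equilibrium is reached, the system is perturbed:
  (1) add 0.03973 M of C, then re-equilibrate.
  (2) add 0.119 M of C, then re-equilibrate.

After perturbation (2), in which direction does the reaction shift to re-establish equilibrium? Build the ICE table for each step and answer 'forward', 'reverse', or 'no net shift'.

Direction: reverse

Q₀ = 0.1884 vs Keq = 8.8630e+05 ⇒ Q<K, forward
Step 1:
                    G           C
  init        0.08451      0.1104
  Δ          -0.08439      0.1266
  eq       1.2254e-04       0.237
  solve Keq expr → x = 0.04219; check Q = 8.8630e+05
Then add 0.03973 M of C.
Step 2:
                    G           C
  init     1.2254e-04      0.2767
  Δ        3.2033e-05 -4.8050e-05
  eq       1.5457e-04      0.2767
  solve Keq expr → x = -1.6017e-05; check Q = 8.8630e+05
Then add 0.119 M of C.
Step 3:
                    G           C
  init     1.5457e-04      0.3957
  Δ        1.0962e-04 -1.6443e-04
  eq       2.6420e-04      0.3955
  solve Keq expr → x = -5.4811e-05; check Q = 8.8630e+05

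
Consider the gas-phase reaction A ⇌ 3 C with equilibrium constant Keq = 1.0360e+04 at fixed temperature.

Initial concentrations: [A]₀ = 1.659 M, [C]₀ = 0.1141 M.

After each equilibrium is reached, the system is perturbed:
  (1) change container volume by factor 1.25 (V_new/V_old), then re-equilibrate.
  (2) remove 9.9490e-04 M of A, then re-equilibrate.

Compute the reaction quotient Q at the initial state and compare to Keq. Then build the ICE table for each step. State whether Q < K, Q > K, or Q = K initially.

Q₀ = 8.9539e-04 vs Keq = 1.0360e+04 ⇒ Q<K, forward
Step 1:
                    A           C
  I             1.659      0.1141
  C            -1.647        4.94
  E           0.01246       5.054
  solve Keq expr → x = 1.647; check Q = 1.0360e+04
Then change container volume by factor 1.25 (V_new/V_old).
Step 2:
                    A           C
  I          0.009967       4.043
  C         -0.003538     0.01061
  E          0.006429       4.054
  solve Keq expr → x = 0.003538; check Q = 1.0360e+04
Then remove 9.9490e-04 M of A.
Step 3:
                    A           C
  I          0.005434       4.054
  C        9.8091e-04   -0.002943
  E          0.006415       4.051
  solve Keq expr → x = -9.8091e-04; check Q = 1.0360e+04

Q₀ = 8.9539e-04; Q < K (proceeds forward)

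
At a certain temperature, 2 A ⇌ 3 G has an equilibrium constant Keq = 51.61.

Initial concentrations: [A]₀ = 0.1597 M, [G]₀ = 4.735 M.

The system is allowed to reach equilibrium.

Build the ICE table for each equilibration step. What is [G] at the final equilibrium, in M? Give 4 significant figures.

Q₀ = 4162 vs Keq = 51.61 ⇒ Q>K, reverse
Step 1:
                   A          G
  init        0.1597      4.735
  Δ           0.7783     -1.167
  eq           0.938      3.568
  solve Keq expr → x = -0.3891; check Q = 51.61

[G]_eq = 3.568 M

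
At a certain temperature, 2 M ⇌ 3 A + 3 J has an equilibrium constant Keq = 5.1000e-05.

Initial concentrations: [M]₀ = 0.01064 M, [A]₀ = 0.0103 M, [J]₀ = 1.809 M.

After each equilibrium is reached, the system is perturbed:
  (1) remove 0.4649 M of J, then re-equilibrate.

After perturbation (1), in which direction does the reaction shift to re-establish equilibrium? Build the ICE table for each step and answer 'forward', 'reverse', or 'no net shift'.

Q₀ = 0.05714 vs Keq = 5.1000e-05 ⇒ Q>K, reverse
Step 1:
                  M         A         J
  Initial   0.01064    0.0103     1.809
  Change   0.005972 -0.008959 -0.008959
  Equil     0.01661  0.001341       1.8
  solve Keq expr → x = -0.002986; check Q = 5.1000e-05
Then remove 0.4649 M of J.
Step 2:
                  M         A         J
  Initial   0.01661  0.001341     1.335
  Change  -2.9658e-04 4.4487e-04 4.4487e-04
  Equil     0.01632  0.001786     1.336
  solve Keq expr → x = 1.4829e-04; check Q = 5.1000e-05

Direction: forward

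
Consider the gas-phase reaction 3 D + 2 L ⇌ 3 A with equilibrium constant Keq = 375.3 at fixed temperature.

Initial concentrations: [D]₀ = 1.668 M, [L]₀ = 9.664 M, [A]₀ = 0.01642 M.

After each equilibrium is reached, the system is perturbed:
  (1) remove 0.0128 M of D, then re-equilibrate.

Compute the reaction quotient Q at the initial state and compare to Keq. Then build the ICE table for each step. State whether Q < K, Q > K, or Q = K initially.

Q₀ = 1.0215e-08; Q < K (proceeds forward)

Q₀ = 1.0215e-08 vs Keq = 375.3 ⇒ Q<K, forward
Step 1:
                  D         L         A
  init        1.668     9.664   0.01642
  Δ          -1.614    -1.076     1.614
  eq         0.0539     8.588     1.631
  solve Keq expr → x = 0.538; check Q = 375.3
Then remove 0.0128 M of D.
Step 2:
                  D         L         A
  init       0.0411     8.588     1.631
  Δ         0.01236  0.008238  -0.01236
  eq        0.05346     8.596     1.618
  solve Keq expr → x = -0.004119; check Q = 375.3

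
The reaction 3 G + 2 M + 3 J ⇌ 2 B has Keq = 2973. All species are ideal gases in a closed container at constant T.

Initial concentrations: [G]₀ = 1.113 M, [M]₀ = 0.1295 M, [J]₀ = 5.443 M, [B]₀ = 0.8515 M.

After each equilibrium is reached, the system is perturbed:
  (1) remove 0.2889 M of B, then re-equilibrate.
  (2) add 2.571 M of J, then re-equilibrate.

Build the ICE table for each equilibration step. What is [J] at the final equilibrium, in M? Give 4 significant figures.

Q₀ = 0.1945 vs Keq = 2973 ⇒ Q<K, forward
Step 1:
                   G          M          J          B
  init         1.113     0.1295      5.443     0.8515
  Δ          -0.1917    -0.1278    -0.1917     0.1278
  eq          0.9213   0.001688      5.251     0.9793
  solve Keq expr → x = 0.06391; check Q = 2973
Then remove 0.2889 M of B.
Step 2:
                   G          M          J          B
  init        0.9213   0.001688      5.251     0.6904
  Δ       -7.4306e-04 -4.9538e-04 -7.4306e-04 4.9538e-04
  eq          0.9205   0.001192      5.251     0.6909
  solve Keq expr → x = 2.4769e-04; check Q = 2973
Then add 2.571 M of J.
Step 3:
                   G          M          J          B
  init        0.9205   0.001192      7.822     0.6909
  Δ       -8.0271e-04 -5.3514e-04 -8.0271e-04 5.3514e-04
  eq          0.9197 6.5734e-04      7.821     0.6914
  solve Keq expr → x = 2.6757e-04; check Q = 2973

[J]_eq = 7.821 M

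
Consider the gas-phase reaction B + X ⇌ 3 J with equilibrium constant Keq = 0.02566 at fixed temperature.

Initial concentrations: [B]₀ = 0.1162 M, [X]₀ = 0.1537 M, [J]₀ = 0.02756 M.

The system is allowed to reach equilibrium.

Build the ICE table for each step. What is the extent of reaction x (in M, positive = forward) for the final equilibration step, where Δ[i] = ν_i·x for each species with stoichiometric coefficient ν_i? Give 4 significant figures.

Q₀ = 0.001172 vs Keq = 0.02566 ⇒ Q<K, forward
Step 1:
                  B         X         J
  I          0.1162    0.1537   0.02756
  C        -0.01459  -0.01459   0.04376
  E          0.1016    0.1391   0.07132
  solve Keq expr → x = 0.01459; check Q = 0.02566

x = 0.01459 M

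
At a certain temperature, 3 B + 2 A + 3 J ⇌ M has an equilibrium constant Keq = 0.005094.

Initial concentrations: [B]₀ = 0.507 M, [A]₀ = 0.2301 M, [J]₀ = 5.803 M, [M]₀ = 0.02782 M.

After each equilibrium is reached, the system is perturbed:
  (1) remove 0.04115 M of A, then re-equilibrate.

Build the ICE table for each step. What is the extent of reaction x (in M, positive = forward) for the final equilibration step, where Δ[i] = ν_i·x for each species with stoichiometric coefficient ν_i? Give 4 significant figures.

Q₀ = 0.02063 vs Keq = 0.005094 ⇒ Q>K, reverse
Step 1:
                   B          A          J          M
  Initial      0.507     0.2301      5.803    0.02782
  Change     0.04765    0.03177    0.04765   -0.01588
  Equil       0.5546     0.2619      5.851    0.01194
  solve Keq expr → x = -0.01588; check Q = 0.005094
Then remove 0.04115 M of A.
Step 2:
                   B          A          J          M
  Initial     0.5546     0.2207      5.851    0.01194
  Change     0.00788   0.005253    0.00788  -0.002627
  Equil       0.5625      0.226      5.859    0.00931
  solve Keq expr → x = -0.002627; check Q = 0.005094

x = -0.002627 M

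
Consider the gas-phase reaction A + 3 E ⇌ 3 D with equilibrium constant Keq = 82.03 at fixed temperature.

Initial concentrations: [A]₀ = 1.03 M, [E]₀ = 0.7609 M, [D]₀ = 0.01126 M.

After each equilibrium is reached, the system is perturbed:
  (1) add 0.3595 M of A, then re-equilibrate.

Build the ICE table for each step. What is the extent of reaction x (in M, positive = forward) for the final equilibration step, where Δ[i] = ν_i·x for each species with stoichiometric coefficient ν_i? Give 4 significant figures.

Q₀ = 3.1463e-06 vs Keq = 82.03 ⇒ Q<K, forward
Step 1:
                  A         E         D
  Initial      1.03    0.7609   0.01126
  Change     -0.203   -0.6089    0.6089
  Equil       0.827     0.152    0.6201
  solve Keq expr → x = 0.203; check Q = 82.03
Then add 0.3595 M of A.
Step 2:
                  A         E         D
  Initial     1.187     0.152    0.6201
  Change   -0.00467  -0.01401   0.01401
  Equil       1.182     0.138    0.6341
  solve Keq expr → x = 0.00467; check Q = 82.03

x = 0.00467 M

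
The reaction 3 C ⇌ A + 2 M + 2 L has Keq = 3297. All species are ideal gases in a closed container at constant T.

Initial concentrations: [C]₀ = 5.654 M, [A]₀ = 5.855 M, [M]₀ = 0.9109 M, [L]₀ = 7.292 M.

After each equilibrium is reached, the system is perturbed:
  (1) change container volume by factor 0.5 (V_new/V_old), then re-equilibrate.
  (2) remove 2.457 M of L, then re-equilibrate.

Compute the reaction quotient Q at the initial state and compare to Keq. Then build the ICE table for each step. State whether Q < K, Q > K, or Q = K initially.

Q₀ = 1.429 vs Keq = 3297 ⇒ Q<K, forward
Step 1:
                   C          A          M          L
  I            5.654      5.855     0.9109      7.292
  C           -4.198      1.399      2.799      2.799
  E            1.456      7.254       3.71      10.09
  solve Keq expr → x = 1.399; check Q = 3297
Then change container volume by factor 0.5 (V_new/V_old).
Step 2:
                   C          A          M          L
  I            2.911      14.51       7.42      20.18
  C            1.213    -0.4045     -0.809     -0.809
  E            4.125       14.1      6.611      19.37
  solve Keq expr → x = -0.4045; check Q = 3297
Then remove 2.457 M of L.
Step 3:
                   C          A          M          L
  I            4.125       14.1      6.611      16.92
  C          -0.2578    0.08593     0.1719     0.1719
  E            3.867      14.19      6.783      17.09
  solve Keq expr → x = 0.08593; check Q = 3297

Q₀ = 1.429; Q < K (proceeds forward)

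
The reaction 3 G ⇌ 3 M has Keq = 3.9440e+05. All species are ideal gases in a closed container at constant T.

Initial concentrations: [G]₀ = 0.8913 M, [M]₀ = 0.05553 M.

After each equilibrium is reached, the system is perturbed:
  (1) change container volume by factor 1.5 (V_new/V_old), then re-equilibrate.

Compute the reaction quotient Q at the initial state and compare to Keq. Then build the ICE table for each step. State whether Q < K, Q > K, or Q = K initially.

Q₀ = 2.4183e-04; Q < K (proceeds forward)

Q₀ = 2.4183e-04 vs Keq = 3.9440e+05 ⇒ Q<K, forward
Step 1:
                    G           M
  init         0.8913     0.05553
  Δ           -0.8786      0.8786
  eq          0.01274      0.9341
  solve Keq expr → x = 0.2929; check Q = 3.9440e+05
Then change container volume by factor 1.5 (V_new/V_old).
Step 2:
                    G           M
  init       0.008492      0.6227
  Δ                 0           0
  eq         0.008492      0.6227
  solve Keq expr → x = 0; check Q = 3.9440e+05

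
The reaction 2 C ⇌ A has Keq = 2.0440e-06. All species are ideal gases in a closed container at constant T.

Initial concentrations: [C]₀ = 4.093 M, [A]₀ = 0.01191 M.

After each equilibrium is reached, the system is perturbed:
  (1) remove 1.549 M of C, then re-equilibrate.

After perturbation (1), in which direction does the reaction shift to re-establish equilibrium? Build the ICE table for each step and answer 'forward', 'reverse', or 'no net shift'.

Direction: reverse

Q₀ = 7.1093e-04 vs Keq = 2.0440e-06 ⇒ Q>K, reverse
Step 1:
                  C         A
  Initial     4.093   0.01191
  Change    0.02375  -0.01188
  Equil       4.117 3.4641e-05
  solve Keq expr → x = -0.01188; check Q = 2.0440e-06
Then remove 1.549 M of C.
Step 2:
                  C         A
  Initial     2.568 3.4641e-05
  Change  4.2327e-05 -2.1164e-05
  Equil       2.568 1.3477e-05
  solve Keq expr → x = -2.1164e-05; check Q = 2.0440e-06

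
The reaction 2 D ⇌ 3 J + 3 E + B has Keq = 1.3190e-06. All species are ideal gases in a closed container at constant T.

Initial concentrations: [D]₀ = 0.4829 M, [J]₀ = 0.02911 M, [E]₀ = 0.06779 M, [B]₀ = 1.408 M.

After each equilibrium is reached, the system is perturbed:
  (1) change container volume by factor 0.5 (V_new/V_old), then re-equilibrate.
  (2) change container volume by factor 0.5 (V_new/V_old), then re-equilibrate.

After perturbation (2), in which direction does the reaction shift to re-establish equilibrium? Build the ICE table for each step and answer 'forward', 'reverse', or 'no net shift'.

Direction: reverse

Q₀ = 4.6399e-08 vs Keq = 1.3190e-06 ⇒ Q<K, forward
Step 1:
                  D         J         E         B
  Initial    0.4829   0.02911   0.06779     1.408
  Change   -0.02025   0.03037   0.03037   0.01012
  Equil      0.4627   0.05948   0.09816     1.418
  solve Keq expr → x = 0.01012; check Q = 1.3190e-06
Then change container volume by factor 0.5 (V_new/V_old).
Step 2:
                  D         J         E         B
  Initial    0.9253     0.119    0.1963     2.836
  Change    0.04154   -0.0623   -0.0623  -0.02077
  Equil      0.9668   0.05666     0.134     2.815
  solve Keq expr → x = -0.02077; check Q = 1.3190e-06
Then change container volume by factor 0.5 (V_new/V_old).
Step 3:
                  D         J         E         B
  Initial     1.934    0.1133     0.268     5.631
  Change    0.04357  -0.06535  -0.06535  -0.02178
  Equil       1.977   0.04797    0.2027     5.609
  solve Keq expr → x = -0.02178; check Q = 1.3190e-06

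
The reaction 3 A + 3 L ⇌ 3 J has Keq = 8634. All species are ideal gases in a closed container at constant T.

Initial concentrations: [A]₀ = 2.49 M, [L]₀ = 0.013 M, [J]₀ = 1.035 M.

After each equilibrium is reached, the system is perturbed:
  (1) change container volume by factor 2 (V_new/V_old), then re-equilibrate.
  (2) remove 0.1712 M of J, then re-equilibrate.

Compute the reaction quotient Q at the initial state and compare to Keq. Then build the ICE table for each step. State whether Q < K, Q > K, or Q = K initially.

Q₀ = 3.2688e+04; Q > K (proceeds reverse)

Q₀ = 3.2688e+04 vs Keq = 8634 ⇒ Q>K, reverse
Step 1:
                  A         L         J
  I            2.49     0.013     1.035
  C        0.007066  0.007066 -0.007066
  E           2.497   0.02007     1.028
  solve Keq expr → x = -0.002355; check Q = 8634
Then change container volume by factor 2 (V_new/V_old).
Step 2:
                  A         L         J
  I           1.249   0.01003     0.514
  C        0.009513  0.009513 -0.009513
  E           1.258   0.01955    0.5045
  solve Keq expr → x = -0.003171; check Q = 8634
Then remove 0.1712 M of J.
Step 3:
                  A         L         J
  I           1.258   0.01955    0.3333
  C       -0.006322 -0.006322  0.006322
  E           1.252   0.01322    0.3396
  solve Keq expr → x = 0.002107; check Q = 8634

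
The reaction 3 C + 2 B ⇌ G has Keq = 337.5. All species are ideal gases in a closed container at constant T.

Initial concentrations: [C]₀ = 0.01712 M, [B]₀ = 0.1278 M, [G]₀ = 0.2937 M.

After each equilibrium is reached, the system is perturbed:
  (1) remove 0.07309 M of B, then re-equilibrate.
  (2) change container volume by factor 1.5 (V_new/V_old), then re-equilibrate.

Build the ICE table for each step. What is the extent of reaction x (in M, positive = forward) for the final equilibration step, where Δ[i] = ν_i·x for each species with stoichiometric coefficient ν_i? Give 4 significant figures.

x = -0.02044 M

Q₀ = 3.5837e+06 vs Keq = 337.5 ⇒ Q>K, reverse
Step 1:
                   C          B          G
  I          0.01712     0.1278     0.2937
  C           0.1982     0.1321   -0.06607
  E           0.2153     0.2599     0.2276
  solve Keq expr → x = -0.06607; check Q = 337.5
Then remove 0.07309 M of B.
Step 2:
                   C          B          G
  I           0.2153     0.1868     0.2276
  C          0.03103    0.02068   -0.01034
  E           0.2463     0.2075     0.2173
  solve Keq expr → x = -0.01034; check Q = 337.5
Then change container volume by factor 1.5 (V_new/V_old).
Step 3:
                   C          B          G
  I           0.1642     0.1384     0.1449
  C          0.06133    0.04088   -0.02044
  E           0.2256     0.1792     0.1244
  solve Keq expr → x = -0.02044; check Q = 337.5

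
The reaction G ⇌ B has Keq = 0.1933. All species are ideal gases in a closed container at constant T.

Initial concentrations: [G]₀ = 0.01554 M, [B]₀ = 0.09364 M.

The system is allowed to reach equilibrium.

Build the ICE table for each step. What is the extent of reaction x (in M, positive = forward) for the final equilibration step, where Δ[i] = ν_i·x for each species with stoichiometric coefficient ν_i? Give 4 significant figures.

Q₀ = 6.026 vs Keq = 0.1933 ⇒ Q>K, reverse
Step 1:
                   G          B
  Initial    0.01554    0.09364
  Change     0.07595   -0.07595
  Equil      0.09149    0.01769
  solve Keq expr → x = -0.07595; check Q = 0.1933

x = -0.07595 M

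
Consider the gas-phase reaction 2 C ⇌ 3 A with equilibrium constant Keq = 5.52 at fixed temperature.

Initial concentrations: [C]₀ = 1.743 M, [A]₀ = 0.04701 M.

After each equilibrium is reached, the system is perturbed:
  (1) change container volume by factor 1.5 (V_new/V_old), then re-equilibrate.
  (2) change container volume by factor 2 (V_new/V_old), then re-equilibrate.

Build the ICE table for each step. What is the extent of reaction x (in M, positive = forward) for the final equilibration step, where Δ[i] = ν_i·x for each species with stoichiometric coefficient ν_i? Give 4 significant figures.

x = 0.02003 M

Q₀ = 3.4196e-05 vs Keq = 5.52 ⇒ Q<K, forward
Step 1:
                    C           A
  I             1.743     0.04701
  C           -0.9652       1.448
  E            0.7778       1.495
  solve Keq expr → x = 0.4826; check Q = 5.52
Then change container volume by factor 1.5 (V_new/V_old).
Step 2:
                    C           A
  I            0.5186      0.9965
  C          -0.04823     0.07234
  E            0.4703       1.069
  solve Keq expr → x = 0.02411; check Q = 5.52
Then change container volume by factor 2 (V_new/V_old).
Step 3:
                    C           A
  I            0.2352      0.5344
  C          -0.04006     0.06009
  E            0.1951      0.5945
  solve Keq expr → x = 0.02003; check Q = 5.52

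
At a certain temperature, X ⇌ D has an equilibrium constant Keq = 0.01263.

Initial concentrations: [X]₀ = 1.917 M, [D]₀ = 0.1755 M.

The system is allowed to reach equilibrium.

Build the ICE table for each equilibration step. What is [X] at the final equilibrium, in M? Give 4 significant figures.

[X]_eq = 2.066 M

Q₀ = 0.09155 vs Keq = 0.01263 ⇒ Q>K, reverse
Step 1:
                  X         D
  init        1.917    0.1755
  Δ          0.1494   -0.1494
  eq          2.066    0.0261
  solve Keq expr → x = -0.1494; check Q = 0.01263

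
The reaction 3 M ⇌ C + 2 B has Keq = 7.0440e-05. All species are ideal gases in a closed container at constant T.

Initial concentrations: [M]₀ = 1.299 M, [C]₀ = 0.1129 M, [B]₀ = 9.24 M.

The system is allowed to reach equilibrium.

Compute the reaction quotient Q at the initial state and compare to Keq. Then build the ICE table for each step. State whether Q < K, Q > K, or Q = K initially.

Q₀ = 4.398; Q > K (proceeds reverse)

Q₀ = 4.398 vs Keq = 7.0440e-05 ⇒ Q>K, reverse
Step 1:
                    M           C           B
  I             1.299      0.1129        9.24
  C            0.3387     -0.1129     -0.2258
  E             1.638  3.8077e-06       9.014
  solve Keq expr → x = -0.1129; check Q = 7.0440e-05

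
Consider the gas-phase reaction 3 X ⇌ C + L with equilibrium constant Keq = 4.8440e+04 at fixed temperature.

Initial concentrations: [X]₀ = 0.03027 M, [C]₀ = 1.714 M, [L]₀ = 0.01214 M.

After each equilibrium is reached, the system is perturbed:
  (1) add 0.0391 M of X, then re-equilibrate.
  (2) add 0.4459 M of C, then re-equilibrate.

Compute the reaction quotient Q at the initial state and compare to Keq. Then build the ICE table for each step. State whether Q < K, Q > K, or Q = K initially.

Q₀ = 750.2; Q < K (proceeds forward)

Q₀ = 750.2 vs Keq = 4.8440e+04 ⇒ Q<K, forward
Step 1:
                    X           C           L
  Initial     0.03027       1.714     0.01214
  Change     -0.02145    0.007151    0.007151
  Equil      0.008817       1.721     0.01929
  solve Keq expr → x = 0.007151; check Q = 4.8440e+04
Then add 0.0391 M of X.
Step 2:
                    X           C           L
  Initial     0.04792       1.721     0.01929
  Change     -0.03748     0.01249     0.01249
  Equil       0.01044       1.734     0.03178
  solve Keq expr → x = 0.01249; check Q = 4.8440e+04
Then add 0.4459 M of C.
Step 3:
                    X           C           L
  Initial     0.01044        2.18     0.03178
  Change   7.9574e-04 -2.6525e-04 -2.6525e-04
  Equil       0.01123       2.179     0.03152
  solve Keq expr → x = -2.6525e-04; check Q = 4.8440e+04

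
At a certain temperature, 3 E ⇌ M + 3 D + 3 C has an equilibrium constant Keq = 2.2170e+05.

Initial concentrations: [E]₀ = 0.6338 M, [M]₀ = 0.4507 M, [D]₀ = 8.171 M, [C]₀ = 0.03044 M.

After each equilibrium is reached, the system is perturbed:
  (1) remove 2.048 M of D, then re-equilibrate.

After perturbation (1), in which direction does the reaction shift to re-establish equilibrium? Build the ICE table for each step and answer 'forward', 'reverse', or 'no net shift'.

Q₀ = 0.02724 vs Keq = 2.2170e+05 ⇒ Q<K, forward
Step 1:
                    E           M           D           C
  Initial      0.6338      0.4507       8.171     0.03044
  Change      -0.5604      0.1868      0.5604      0.5604
  Equil       0.07336      0.6375       8.731      0.5909
  solve Keq expr → x = 0.1868; check Q = 2.2170e+05
Then remove 2.048 M of D.
Step 2:
                    E           M           D           C
  Initial     0.07336      0.6375       6.683      0.5909
  Change     -0.01545     0.00515     0.01545     0.01545
  Equil       0.05791      0.6427       6.699      0.6063
  solve Keq expr → x = 0.00515; check Q = 2.2170e+05

Direction: forward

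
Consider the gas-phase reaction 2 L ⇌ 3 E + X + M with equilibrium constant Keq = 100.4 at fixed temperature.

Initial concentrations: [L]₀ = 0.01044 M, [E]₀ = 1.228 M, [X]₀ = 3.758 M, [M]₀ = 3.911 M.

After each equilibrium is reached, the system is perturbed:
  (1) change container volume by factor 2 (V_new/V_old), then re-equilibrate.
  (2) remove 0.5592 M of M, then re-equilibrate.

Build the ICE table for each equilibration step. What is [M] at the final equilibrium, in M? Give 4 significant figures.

Q₀ = 2.4971e+05 vs Keq = 100.4 ⇒ Q>K, reverse
Step 1:
                    L           E           X           M
  init        0.01044       1.228       3.758       3.911
  Δ            0.2673      -0.401     -0.1337     -0.1337
  eq           0.2777       0.827       3.624       3.777
  solve Keq expr → x = -0.1337; check Q = 100.4
Then change container volume by factor 2 (V_new/V_old).
Step 2:
                    L           E           X           M
  init         0.1389      0.4135       1.812       1.889
  Δ          -0.06896      0.1034     0.03448     0.03448
  eq          0.06991       0.517       1.847       1.923
  solve Keq expr → x = 0.03448; check Q = 100.4
Then remove 0.5592 M of M.
Step 3:
                    L           E           X           M
  init        0.06991       0.517       1.847       1.364
  Δ         -0.008639     0.01296    0.004319    0.004319
  eq          0.06127      0.5299       1.851       1.368
  solve Keq expr → x = 0.004319; check Q = 100.4

[M]_eq = 1.368 M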